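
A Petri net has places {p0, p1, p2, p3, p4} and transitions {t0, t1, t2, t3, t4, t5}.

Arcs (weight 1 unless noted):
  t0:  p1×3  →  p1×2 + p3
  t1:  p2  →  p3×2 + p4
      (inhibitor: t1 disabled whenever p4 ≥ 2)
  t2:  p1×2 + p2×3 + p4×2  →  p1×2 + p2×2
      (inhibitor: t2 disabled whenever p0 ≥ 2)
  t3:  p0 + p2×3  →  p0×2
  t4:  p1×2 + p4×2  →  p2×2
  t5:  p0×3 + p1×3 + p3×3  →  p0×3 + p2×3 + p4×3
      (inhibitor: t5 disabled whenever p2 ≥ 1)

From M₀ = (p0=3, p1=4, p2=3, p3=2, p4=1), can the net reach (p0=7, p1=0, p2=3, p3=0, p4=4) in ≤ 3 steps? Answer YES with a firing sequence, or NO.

NO — not reachable within 3 firings

depth 0: 1 marking
depth 1: 4 markings reached so far
depth 2: 8 markings reached so far
depth 3: 14 markings reached so far
target is not among the 14 markings reachable within 3 steps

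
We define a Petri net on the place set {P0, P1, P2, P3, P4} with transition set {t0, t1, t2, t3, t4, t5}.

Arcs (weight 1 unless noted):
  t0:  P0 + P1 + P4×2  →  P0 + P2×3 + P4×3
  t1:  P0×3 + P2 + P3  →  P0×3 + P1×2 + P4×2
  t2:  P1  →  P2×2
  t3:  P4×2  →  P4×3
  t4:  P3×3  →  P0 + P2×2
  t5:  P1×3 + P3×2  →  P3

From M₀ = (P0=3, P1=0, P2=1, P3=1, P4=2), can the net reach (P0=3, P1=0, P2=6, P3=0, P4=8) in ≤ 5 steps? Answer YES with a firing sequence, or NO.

step 1: fire t1:  (P0=3, P1=0, P2=1, P3=1, P4=2) → (P0=3, P1=2, P2=0, P3=0, P4=4)
step 2: fire t0:  (P0=3, P1=2, P2=0, P3=0, P4=4) → (P0=3, P1=1, P2=3, P3=0, P4=5)
step 3: fire t0:  (P0=3, P1=1, P2=3, P3=0, P4=5) → (P0=3, P1=0, P2=6, P3=0, P4=6)
step 4: fire t3:  (P0=3, P1=0, P2=6, P3=0, P4=6) → (P0=3, P1=0, P2=6, P3=0, P4=7)
step 5: fire t3:  (P0=3, P1=0, P2=6, P3=0, P4=7) → (P0=3, P1=0, P2=6, P3=0, P4=8)

YES — reachable via ⟨t1, t0, t0, t3, t3⟩ (5 firings)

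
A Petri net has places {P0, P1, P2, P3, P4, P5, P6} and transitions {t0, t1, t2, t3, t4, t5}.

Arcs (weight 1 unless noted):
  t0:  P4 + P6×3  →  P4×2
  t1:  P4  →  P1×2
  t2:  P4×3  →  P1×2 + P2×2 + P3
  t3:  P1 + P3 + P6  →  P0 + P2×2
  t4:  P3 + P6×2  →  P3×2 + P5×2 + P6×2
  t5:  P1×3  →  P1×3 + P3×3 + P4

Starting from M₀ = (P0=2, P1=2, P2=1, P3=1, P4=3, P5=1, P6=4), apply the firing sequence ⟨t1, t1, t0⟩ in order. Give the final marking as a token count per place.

step 1: fire t1:  (P0=2, P1=2, P2=1, P3=1, P4=3, P5=1, P6=4) → (P0=2, P1=4, P2=1, P3=1, P4=2, P5=1, P6=4)
step 2: fire t1:  (P0=2, P1=4, P2=1, P3=1, P4=2, P5=1, P6=4) → (P0=2, P1=6, P2=1, P3=1, P4=1, P5=1, P6=4)
step 3: fire t0:  (P0=2, P1=6, P2=1, P3=1, P4=1, P5=1, P6=4) → (P0=2, P1=6, P2=1, P3=1, P4=2, P5=1, P6=1)

(P0=2, P1=6, P2=1, P3=1, P4=2, P5=1, P6=1)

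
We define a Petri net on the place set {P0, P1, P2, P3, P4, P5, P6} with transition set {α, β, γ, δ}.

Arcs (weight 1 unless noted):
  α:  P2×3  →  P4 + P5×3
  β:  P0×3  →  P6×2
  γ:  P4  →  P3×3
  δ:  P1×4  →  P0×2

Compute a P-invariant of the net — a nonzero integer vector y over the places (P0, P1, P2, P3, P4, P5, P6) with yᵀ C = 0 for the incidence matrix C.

y = (P0:0, P1:0, P2:1, P3:1, P4:3, P5:0, P6:0)

Incidence matrix C (rows=places, cols=transitions):
        α    β    γ    δ
   P0   0   -3    0    2
   P1   0    0    0   -4
   P2  -3    0    0    0
   P3   0    0    3    0
   P4   1    0   -1    0
   P5   3    0    0    0
   P6   0    2    0    0

Candidate y = [0, 0, 1, 1, 3, 0, 0]; check y·C column-wise:
  col α: 1·-3 + 1·0 + 3·1 + 0·3 = 0
  col β: 0·-3 + 1·0 + 1·0 + 3·0 + 0·2 = 0
  col γ: 1·0 + 1·3 + 3·-1 = 0
  col δ: 0·2 + 0·-4 + 1·0 + 1·0 + 3·0 = 0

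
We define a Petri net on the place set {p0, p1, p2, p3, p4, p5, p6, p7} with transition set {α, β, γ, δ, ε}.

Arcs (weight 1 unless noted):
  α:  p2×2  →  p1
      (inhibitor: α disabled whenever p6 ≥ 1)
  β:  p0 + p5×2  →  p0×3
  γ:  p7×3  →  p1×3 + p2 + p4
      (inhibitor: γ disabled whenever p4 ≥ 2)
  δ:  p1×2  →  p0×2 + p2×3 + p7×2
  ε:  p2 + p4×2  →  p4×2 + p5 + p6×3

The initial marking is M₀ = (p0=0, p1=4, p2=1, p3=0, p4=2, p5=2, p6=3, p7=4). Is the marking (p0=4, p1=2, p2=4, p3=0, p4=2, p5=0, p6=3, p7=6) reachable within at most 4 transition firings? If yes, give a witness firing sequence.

YES — reachable via ⟨δ, β⟩ (2 firings)

step 1: fire δ:  (p0=0, p1=4, p2=1, p3=0, p4=2, p5=2, p6=3, p7=4) → (p0=2, p1=2, p2=4, p3=0, p4=2, p5=2, p6=3, p7=6)
step 2: fire β:  (p0=2, p1=2, p2=4, p3=0, p4=2, p5=2, p6=3, p7=6) → (p0=4, p1=2, p2=4, p3=0, p4=2, p5=0, p6=3, p7=6)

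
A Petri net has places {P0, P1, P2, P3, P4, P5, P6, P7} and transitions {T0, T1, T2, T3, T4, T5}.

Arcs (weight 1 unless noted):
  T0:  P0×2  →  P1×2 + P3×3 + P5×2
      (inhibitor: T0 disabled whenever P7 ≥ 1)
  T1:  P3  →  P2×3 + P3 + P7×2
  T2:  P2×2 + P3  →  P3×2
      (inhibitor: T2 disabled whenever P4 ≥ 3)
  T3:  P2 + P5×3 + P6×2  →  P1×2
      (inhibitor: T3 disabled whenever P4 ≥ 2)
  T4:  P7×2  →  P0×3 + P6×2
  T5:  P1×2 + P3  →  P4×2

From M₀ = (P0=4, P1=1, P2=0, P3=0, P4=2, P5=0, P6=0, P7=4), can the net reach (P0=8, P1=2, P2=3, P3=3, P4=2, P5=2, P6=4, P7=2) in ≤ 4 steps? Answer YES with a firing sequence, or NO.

depth 0: 1 marking
depth 1: 2 markings reached so far
depth 2: 3 markings reached so far
depth 3: 4 markings reached so far
depth 4: 7 markings reached so far
target is not among the 7 markings reachable within 4 steps

NO — not reachable within 4 firings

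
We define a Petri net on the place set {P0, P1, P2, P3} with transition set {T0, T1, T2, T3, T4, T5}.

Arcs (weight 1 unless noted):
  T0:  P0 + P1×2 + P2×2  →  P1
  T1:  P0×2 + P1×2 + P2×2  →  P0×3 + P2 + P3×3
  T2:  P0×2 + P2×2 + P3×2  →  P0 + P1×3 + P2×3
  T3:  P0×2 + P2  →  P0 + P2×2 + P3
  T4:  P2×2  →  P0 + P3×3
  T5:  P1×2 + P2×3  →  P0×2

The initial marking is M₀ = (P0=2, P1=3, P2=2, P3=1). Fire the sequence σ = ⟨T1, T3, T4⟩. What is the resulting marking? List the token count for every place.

(P0=3, P1=1, P2=0, P3=8)

step 1: fire T1:  (P0=2, P1=3, P2=2, P3=1) → (P0=3, P1=1, P2=1, P3=4)
step 2: fire T3:  (P0=3, P1=1, P2=1, P3=4) → (P0=2, P1=1, P2=2, P3=5)
step 3: fire T4:  (P0=2, P1=1, P2=2, P3=5) → (P0=3, P1=1, P2=0, P3=8)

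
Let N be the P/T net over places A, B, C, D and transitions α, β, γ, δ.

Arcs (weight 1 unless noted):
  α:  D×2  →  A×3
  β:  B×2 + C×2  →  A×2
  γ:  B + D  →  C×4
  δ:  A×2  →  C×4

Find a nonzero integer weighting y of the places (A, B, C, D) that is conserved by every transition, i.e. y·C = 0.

y = (A:2, B:1, C:1, D:3)

Incidence matrix C (rows=places, cols=transitions):
        α    β    γ    δ
    A   3    2    0   -2
    B   0   -2   -1    0
    C   0   -2    4    4
    D  -2    0   -1    0

Candidate y = [2, 1, 1, 3]; check y·C column-wise:
  col α: 2·3 + 1·0 + 1·0 + 3·-2 = 0
  col β: 2·2 + 1·-2 + 1·-2 + 3·0 = 0
  col γ: 2·0 + 1·-1 + 1·4 + 3·-1 = 0
  col δ: 2·-2 + 1·0 + 1·4 + 3·0 = 0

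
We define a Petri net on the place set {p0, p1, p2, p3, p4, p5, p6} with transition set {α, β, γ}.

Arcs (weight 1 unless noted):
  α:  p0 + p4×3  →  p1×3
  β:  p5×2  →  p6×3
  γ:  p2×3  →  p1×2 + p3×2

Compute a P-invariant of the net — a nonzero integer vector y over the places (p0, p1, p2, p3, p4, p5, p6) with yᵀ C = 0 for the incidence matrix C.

Incidence matrix C (rows=places, cols=transitions):
        α    β    γ
   p0  -1    0    0
   p1   3    0    2
   p2   0    0   -3
   p3   0    0    2
   p4  -3    0    0
   p5   0   -2    0
   p6   0    3    0

Candidate y = [9, 3, 2, 0, 0, 0, 0]; check y·C column-wise:
  col α: 9·-1 + 3·3 + 2·0 + 0·-3 = 0
  col β: 9·0 + 3·0 + 2·0 + 0·-2 + 0·3 = 0
  col γ: 9·0 + 3·2 + 2·-3 + 0·2 = 0

y = (p0:9, p1:3, p2:2, p3:0, p4:0, p5:0, p6:0)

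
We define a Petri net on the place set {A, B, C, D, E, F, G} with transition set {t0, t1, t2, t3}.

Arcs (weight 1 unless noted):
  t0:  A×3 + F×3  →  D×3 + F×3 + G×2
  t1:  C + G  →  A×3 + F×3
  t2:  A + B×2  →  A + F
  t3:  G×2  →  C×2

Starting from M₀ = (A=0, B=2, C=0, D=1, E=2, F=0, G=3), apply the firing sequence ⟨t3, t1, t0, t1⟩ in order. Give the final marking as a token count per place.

step 1: fire t3:  (A=0, B=2, C=0, D=1, E=2, F=0, G=3) → (A=0, B=2, C=2, D=1, E=2, F=0, G=1)
step 2: fire t1:  (A=0, B=2, C=2, D=1, E=2, F=0, G=1) → (A=3, B=2, C=1, D=1, E=2, F=3, G=0)
step 3: fire t0:  (A=3, B=2, C=1, D=1, E=2, F=3, G=0) → (A=0, B=2, C=1, D=4, E=2, F=3, G=2)
step 4: fire t1:  (A=0, B=2, C=1, D=4, E=2, F=3, G=2) → (A=3, B=2, C=0, D=4, E=2, F=6, G=1)

(A=3, B=2, C=0, D=4, E=2, F=6, G=1)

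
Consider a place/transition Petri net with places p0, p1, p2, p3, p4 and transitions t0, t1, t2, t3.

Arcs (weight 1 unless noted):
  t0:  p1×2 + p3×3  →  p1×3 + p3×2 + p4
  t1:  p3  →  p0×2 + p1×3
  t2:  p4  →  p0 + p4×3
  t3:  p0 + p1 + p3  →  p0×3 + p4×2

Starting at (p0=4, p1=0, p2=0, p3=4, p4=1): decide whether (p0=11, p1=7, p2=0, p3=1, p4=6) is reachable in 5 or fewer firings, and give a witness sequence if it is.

NO — not reachable within 5 firings

depth 0: 1 marking
depth 1: 3 markings reached so far
depth 2: 8 markings reached so far
depth 3: 18 markings reached so far
depth 4: 35 markings reached so far
depth 5: 52 markings reached so far
target is not among the 52 markings reachable within 5 steps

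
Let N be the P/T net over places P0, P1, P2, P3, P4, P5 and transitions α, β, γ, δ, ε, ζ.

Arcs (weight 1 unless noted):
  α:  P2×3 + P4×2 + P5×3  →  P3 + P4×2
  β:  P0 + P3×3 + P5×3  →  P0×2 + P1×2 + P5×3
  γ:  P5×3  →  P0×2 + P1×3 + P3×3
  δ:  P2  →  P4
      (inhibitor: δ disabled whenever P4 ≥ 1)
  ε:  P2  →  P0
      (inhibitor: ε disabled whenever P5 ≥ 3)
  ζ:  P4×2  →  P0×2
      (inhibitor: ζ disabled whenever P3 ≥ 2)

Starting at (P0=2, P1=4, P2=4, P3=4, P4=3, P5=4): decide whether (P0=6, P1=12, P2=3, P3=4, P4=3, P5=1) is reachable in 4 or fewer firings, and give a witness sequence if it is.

NO — not reachable within 4 firings

depth 0: 1 marking
depth 1: 4 markings reached so far
depth 2: 9 markings reached so far
depth 3: 13 markings reached so far
depth 4: 16 markings reached so far
target is not among the 16 markings reachable within 4 steps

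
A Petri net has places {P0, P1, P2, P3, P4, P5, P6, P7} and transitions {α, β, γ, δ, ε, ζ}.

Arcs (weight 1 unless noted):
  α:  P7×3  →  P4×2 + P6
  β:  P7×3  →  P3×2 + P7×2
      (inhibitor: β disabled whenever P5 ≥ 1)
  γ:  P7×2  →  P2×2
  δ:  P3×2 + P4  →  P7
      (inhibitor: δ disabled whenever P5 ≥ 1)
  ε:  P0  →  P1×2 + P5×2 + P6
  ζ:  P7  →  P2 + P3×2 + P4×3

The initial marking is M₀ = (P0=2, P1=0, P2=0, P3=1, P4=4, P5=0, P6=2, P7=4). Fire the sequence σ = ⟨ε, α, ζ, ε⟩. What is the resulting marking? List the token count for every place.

(P0=0, P1=4, P2=1, P3=3, P4=9, P5=4, P6=5, P7=0)

step 1: fire ε:  (P0=2, P1=0, P2=0, P3=1, P4=4, P5=0, P6=2, P7=4) → (P0=1, P1=2, P2=0, P3=1, P4=4, P5=2, P6=3, P7=4)
step 2: fire α:  (P0=1, P1=2, P2=0, P3=1, P4=4, P5=2, P6=3, P7=4) → (P0=1, P1=2, P2=0, P3=1, P4=6, P5=2, P6=4, P7=1)
step 3: fire ζ:  (P0=1, P1=2, P2=0, P3=1, P4=6, P5=2, P6=4, P7=1) → (P0=1, P1=2, P2=1, P3=3, P4=9, P5=2, P6=4, P7=0)
step 4: fire ε:  (P0=1, P1=2, P2=1, P3=3, P4=9, P5=2, P6=4, P7=0) → (P0=0, P1=4, P2=1, P3=3, P4=9, P5=4, P6=5, P7=0)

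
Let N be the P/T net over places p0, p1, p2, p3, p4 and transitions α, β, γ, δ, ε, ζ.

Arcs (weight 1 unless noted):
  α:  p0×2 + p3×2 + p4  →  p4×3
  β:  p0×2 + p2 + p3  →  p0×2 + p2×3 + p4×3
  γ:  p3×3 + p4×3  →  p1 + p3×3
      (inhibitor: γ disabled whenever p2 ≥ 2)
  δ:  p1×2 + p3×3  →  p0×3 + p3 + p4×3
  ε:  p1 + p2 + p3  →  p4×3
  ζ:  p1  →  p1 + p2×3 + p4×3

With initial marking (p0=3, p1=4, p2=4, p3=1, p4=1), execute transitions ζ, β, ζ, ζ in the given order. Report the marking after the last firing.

step 1: fire ζ:  (p0=3, p1=4, p2=4, p3=1, p4=1) → (p0=3, p1=4, p2=7, p3=1, p4=4)
step 2: fire β:  (p0=3, p1=4, p2=7, p3=1, p4=4) → (p0=3, p1=4, p2=9, p3=0, p4=7)
step 3: fire ζ:  (p0=3, p1=4, p2=9, p3=0, p4=7) → (p0=3, p1=4, p2=12, p3=0, p4=10)
step 4: fire ζ:  (p0=3, p1=4, p2=12, p3=0, p4=10) → (p0=3, p1=4, p2=15, p3=0, p4=13)

(p0=3, p1=4, p2=15, p3=0, p4=13)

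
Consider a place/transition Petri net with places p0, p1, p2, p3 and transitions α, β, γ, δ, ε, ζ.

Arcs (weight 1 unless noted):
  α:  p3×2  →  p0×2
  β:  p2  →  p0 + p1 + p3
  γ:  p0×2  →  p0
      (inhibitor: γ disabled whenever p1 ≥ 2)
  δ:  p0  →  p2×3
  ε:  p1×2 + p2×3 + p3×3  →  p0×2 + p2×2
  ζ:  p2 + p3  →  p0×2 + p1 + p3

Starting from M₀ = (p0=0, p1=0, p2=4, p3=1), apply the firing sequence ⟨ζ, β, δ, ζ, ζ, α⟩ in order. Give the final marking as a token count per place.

(p0=8, p1=4, p2=3, p3=0)

step 1: fire ζ:  (p0=0, p1=0, p2=4, p3=1) → (p0=2, p1=1, p2=3, p3=1)
step 2: fire β:  (p0=2, p1=1, p2=3, p3=1) → (p0=3, p1=2, p2=2, p3=2)
step 3: fire δ:  (p0=3, p1=2, p2=2, p3=2) → (p0=2, p1=2, p2=5, p3=2)
step 4: fire ζ:  (p0=2, p1=2, p2=5, p3=2) → (p0=4, p1=3, p2=4, p3=2)
step 5: fire ζ:  (p0=4, p1=3, p2=4, p3=2) → (p0=6, p1=4, p2=3, p3=2)
step 6: fire α:  (p0=6, p1=4, p2=3, p3=2) → (p0=8, p1=4, p2=3, p3=0)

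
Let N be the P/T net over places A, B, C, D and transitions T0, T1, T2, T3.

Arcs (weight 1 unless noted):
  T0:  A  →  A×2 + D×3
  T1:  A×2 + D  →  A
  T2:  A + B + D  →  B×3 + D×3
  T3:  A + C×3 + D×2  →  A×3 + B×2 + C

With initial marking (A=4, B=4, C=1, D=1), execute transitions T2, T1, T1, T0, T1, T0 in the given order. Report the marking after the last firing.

step 1: fire T2:  (A=4, B=4, C=1, D=1) → (A=3, B=6, C=1, D=3)
step 2: fire T1:  (A=3, B=6, C=1, D=3) → (A=2, B=6, C=1, D=2)
step 3: fire T1:  (A=2, B=6, C=1, D=2) → (A=1, B=6, C=1, D=1)
step 4: fire T0:  (A=1, B=6, C=1, D=1) → (A=2, B=6, C=1, D=4)
step 5: fire T1:  (A=2, B=6, C=1, D=4) → (A=1, B=6, C=1, D=3)
step 6: fire T0:  (A=1, B=6, C=1, D=3) → (A=2, B=6, C=1, D=6)

(A=2, B=6, C=1, D=6)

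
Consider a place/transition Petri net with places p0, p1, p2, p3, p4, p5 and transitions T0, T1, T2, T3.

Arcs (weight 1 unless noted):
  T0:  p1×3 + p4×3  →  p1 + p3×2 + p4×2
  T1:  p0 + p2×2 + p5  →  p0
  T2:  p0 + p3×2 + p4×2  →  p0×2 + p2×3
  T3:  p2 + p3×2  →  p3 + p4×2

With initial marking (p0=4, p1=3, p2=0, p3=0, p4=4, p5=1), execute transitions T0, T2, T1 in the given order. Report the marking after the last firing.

step 1: fire T0:  (p0=4, p1=3, p2=0, p3=0, p4=4, p5=1) → (p0=4, p1=1, p2=0, p3=2, p4=3, p5=1)
step 2: fire T2:  (p0=4, p1=1, p2=0, p3=2, p4=3, p5=1) → (p0=5, p1=1, p2=3, p3=0, p4=1, p5=1)
step 3: fire T1:  (p0=5, p1=1, p2=3, p3=0, p4=1, p5=1) → (p0=5, p1=1, p2=1, p3=0, p4=1, p5=0)

(p0=5, p1=1, p2=1, p3=0, p4=1, p5=0)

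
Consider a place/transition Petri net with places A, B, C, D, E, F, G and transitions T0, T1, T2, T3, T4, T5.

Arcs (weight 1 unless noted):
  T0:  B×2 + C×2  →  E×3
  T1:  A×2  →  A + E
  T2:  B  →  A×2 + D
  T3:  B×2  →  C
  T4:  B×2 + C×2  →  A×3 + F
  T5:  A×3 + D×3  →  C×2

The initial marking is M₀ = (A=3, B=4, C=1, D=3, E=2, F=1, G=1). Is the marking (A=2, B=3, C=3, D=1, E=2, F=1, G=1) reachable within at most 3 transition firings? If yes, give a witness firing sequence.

YES — reachable via ⟨T2, T5⟩ (2 firings)

step 1: fire T2:  (A=3, B=4, C=1, D=3, E=2, F=1, G=1) → (A=5, B=3, C=1, D=4, E=2, F=1, G=1)
step 2: fire T5:  (A=5, B=3, C=1, D=4, E=2, F=1, G=1) → (A=2, B=3, C=3, D=1, E=2, F=1, G=1)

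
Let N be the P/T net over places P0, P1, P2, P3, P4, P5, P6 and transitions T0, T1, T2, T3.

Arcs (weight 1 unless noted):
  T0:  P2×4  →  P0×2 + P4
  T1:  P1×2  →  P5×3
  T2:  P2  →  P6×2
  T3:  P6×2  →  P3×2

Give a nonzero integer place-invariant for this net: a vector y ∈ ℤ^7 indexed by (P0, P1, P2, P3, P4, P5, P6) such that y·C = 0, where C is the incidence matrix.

y = (P0:1, P1:0, P2:0, P3:0, P4:-2, P5:0, P6:0)

Incidence matrix C (rows=places, cols=transitions):
       T0   T1   T2   T3
   P0   2    0    0    0
   P1   0   -2    0    0
   P2  -4    0   -1    0
   P3   0    0    0    2
   P4   1    0    0    0
   P5   0    3    0    0
   P6   0    0    2   -2

Candidate y = [1, 0, 0, 0, -2, 0, 0]; check y·C column-wise:
  col T0: 1·2 + 0·-4 + -2·1 = 0
  col T1: 1·0 + 0·-2 + -2·0 + 0·3 = 0
  col T2: 1·0 + 0·-1 + -2·0 + 0·2 = 0
  col T3: 1·0 + 0·2 + -2·0 + 0·-2 = 0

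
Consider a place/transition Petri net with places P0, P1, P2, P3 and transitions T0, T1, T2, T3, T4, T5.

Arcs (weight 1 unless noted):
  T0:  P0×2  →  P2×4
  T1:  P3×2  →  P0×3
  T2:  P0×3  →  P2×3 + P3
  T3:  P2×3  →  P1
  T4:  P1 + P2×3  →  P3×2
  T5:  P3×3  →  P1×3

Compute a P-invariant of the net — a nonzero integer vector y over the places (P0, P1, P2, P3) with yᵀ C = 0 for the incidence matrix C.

Incidence matrix C (rows=places, cols=transitions):
       T0   T1   T2   T3   T4   T5
   P0  -2    3   -3    0    0    0
   P1   0    0    0    1   -1    3
   P2   4    0    3   -3   -3    0
   P3   0   -2    1    0    2   -3

Candidate y = [2, 3, 1, 3]; check y·C column-wise:
  col T0: 2·-2 + 3·0 + 1·4 + 3·0 = 0
  col T1: 2·3 + 3·0 + 1·0 + 3·-2 = 0
  col T2: 2·-3 + 3·0 + 1·3 + 3·1 = 0
  col T3: 2·0 + 3·1 + 1·-3 + 3·0 = 0
  col T4: 2·0 + 3·-1 + 1·-3 + 3·2 = 0
  col T5: 2·0 + 3·3 + 1·0 + 3·-3 = 0

y = (P0:2, P1:3, P2:1, P3:3)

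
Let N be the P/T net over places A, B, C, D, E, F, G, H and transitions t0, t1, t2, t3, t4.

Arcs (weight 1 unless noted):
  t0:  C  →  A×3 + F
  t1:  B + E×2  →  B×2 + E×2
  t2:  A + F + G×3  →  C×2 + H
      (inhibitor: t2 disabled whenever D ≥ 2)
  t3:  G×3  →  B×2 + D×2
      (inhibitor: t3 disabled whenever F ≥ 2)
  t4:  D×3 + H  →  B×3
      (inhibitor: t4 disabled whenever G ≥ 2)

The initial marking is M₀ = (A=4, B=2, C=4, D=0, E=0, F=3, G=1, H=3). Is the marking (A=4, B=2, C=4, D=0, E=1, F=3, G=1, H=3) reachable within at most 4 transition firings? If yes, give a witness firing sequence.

NO — not reachable within 4 firings

depth 0: 1 marking
depth 1: 2 markings reached so far
depth 2: 3 markings reached so far
depth 3: 4 markings reached so far
depth 4: 5 markings reached so far
target is not among the 5 markings reachable within 4 steps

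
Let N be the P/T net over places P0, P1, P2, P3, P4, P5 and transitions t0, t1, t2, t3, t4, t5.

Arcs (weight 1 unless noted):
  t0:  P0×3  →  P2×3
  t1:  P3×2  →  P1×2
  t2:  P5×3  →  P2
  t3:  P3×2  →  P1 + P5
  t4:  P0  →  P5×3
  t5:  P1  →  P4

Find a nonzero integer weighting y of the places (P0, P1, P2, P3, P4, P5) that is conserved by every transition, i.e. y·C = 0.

y = (P0:3, P1:1, P2:3, P3:1, P4:1, P5:1)

Incidence matrix C (rows=places, cols=transitions):
       t0   t1   t2   t3   t4   t5
   P0  -3    0    0    0   -1    0
   P1   0    2    0    1    0   -1
   P2   3    0    1    0    0    0
   P3   0   -2    0   -2    0    0
   P4   0    0    0    0    0    1
   P5   0    0   -3    1    3    0

Candidate y = [3, 1, 3, 1, 1, 1]; check y·C column-wise:
  col t0: 3·-3 + 1·0 + 3·3 + 1·0 + 1·0 + 1·0 = 0
  col t1: 3·0 + 1·2 + 3·0 + 1·-2 + 1·0 + 1·0 = 0
  col t2: 3·0 + 1·0 + 3·1 + 1·0 + 1·0 + 1·-3 = 0
  col t3: 3·0 + 1·1 + 3·0 + 1·-2 + 1·0 + 1·1 = 0
  col t4: 3·-1 + 1·0 + 3·0 + 1·0 + 1·0 + 1·3 = 0
  col t5: 3·0 + 1·-1 + 3·0 + 1·0 + 1·1 + 1·0 = 0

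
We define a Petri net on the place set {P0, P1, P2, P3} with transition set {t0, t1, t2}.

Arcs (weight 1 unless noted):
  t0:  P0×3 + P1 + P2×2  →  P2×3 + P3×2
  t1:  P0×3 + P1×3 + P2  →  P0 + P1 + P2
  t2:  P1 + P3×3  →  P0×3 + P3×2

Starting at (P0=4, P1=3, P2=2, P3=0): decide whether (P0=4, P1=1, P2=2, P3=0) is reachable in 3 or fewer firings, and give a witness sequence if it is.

NO — not reachable within 3 firings

depth 0: 1 marking
depth 1: 3 markings reached so far
depth 2: 3 markings reached so far
(frontier empty at depth 2; search complete)
target is not among the 3 markings reachable within 3 steps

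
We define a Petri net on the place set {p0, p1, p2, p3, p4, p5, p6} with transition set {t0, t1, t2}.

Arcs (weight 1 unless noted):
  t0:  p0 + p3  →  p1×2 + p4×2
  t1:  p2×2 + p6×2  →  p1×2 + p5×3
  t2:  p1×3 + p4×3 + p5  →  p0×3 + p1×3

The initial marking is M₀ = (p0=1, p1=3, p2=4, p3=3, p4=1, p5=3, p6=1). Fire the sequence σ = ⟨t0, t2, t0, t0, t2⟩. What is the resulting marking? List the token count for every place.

(p0=4, p1=9, p2=4, p3=0, p4=1, p5=1, p6=1)

step 1: fire t0:  (p0=1, p1=3, p2=4, p3=3, p4=1, p5=3, p6=1) → (p0=0, p1=5, p2=4, p3=2, p4=3, p5=3, p6=1)
step 2: fire t2:  (p0=0, p1=5, p2=4, p3=2, p4=3, p5=3, p6=1) → (p0=3, p1=5, p2=4, p3=2, p4=0, p5=2, p6=1)
step 3: fire t0:  (p0=3, p1=5, p2=4, p3=2, p4=0, p5=2, p6=1) → (p0=2, p1=7, p2=4, p3=1, p4=2, p5=2, p6=1)
step 4: fire t0:  (p0=2, p1=7, p2=4, p3=1, p4=2, p5=2, p6=1) → (p0=1, p1=9, p2=4, p3=0, p4=4, p5=2, p6=1)
step 5: fire t2:  (p0=1, p1=9, p2=4, p3=0, p4=4, p5=2, p6=1) → (p0=4, p1=9, p2=4, p3=0, p4=1, p5=1, p6=1)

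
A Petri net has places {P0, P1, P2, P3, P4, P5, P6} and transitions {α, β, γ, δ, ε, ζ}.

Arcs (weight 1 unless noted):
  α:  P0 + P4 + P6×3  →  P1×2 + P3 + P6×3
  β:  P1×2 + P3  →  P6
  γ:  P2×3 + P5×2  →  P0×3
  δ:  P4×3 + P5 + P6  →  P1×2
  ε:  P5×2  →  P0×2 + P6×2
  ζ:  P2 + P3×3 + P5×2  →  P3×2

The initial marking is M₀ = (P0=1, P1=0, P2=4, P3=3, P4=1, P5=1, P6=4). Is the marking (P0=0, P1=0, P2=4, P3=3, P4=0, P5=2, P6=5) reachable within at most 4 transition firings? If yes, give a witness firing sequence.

depth 0: 1 marking
depth 1: 2 markings reached so far
depth 2: 3 markings reached so far
depth 3: 3 markings reached so far
(frontier empty at depth 3; search complete)
target is not among the 3 markings reachable within 4 steps

NO — not reachable within 4 firings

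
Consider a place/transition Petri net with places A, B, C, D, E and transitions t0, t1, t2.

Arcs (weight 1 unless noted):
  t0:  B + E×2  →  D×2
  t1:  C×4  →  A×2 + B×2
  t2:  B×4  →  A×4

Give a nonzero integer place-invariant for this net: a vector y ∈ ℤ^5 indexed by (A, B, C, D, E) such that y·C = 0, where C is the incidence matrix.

y = (A:2, B:2, C:2, D:1, E:0)

Incidence matrix C (rows=places, cols=transitions):
       t0   t1   t2
    A   0    2    4
    B  -1    2   -4
    C   0   -4    0
    D   2    0    0
    E  -2    0    0

Candidate y = [2, 2, 2, 1, 0]; check y·C column-wise:
  col t0: 2·0 + 2·-1 + 2·0 + 1·2 + 0·-2 = 0
  col t1: 2·2 + 2·2 + 2·-4 + 1·0 = 0
  col t2: 2·4 + 2·-4 + 2·0 + 1·0 = 0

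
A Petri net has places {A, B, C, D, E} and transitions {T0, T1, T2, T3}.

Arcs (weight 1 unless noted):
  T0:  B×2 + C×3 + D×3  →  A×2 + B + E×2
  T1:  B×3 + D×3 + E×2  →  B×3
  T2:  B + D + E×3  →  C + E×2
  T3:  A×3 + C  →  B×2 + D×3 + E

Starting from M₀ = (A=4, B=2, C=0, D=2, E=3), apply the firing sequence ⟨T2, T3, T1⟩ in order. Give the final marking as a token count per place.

step 1: fire T2:  (A=4, B=2, C=0, D=2, E=3) → (A=4, B=1, C=1, D=1, E=2)
step 2: fire T3:  (A=4, B=1, C=1, D=1, E=2) → (A=1, B=3, C=0, D=4, E=3)
step 3: fire T1:  (A=1, B=3, C=0, D=4, E=3) → (A=1, B=3, C=0, D=1, E=1)

(A=1, B=3, C=0, D=1, E=1)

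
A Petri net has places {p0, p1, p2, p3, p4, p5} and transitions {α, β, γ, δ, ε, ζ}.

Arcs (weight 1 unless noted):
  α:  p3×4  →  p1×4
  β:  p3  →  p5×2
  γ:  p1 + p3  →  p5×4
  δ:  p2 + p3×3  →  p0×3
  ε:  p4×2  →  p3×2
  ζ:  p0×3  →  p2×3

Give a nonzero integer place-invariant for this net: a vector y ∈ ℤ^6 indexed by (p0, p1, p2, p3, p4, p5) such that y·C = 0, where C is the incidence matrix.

Incidence matrix C (rows=places, cols=transitions):
        α    β    γ    δ    ε    ζ
   p0   0    0    0    3    0   -3
   p1   4    0   -1    0    0    0
   p2   0    0    0   -1    0    3
   p3  -4   -1   -1   -3    2    0
   p4   0    0    0    0   -2    0
   p5   0    2    4    0    0    0

Candidate y = [3, 2, 3, 2, 2, 1]; check y·C column-wise:
  col α: 3·0 + 2·4 + 3·0 + 2·-4 + 2·0 + 1·0 = 0
  col β: 3·0 + 2·0 + 3·0 + 2·-1 + 2·0 + 1·2 = 0
  col γ: 3·0 + 2·-1 + 3·0 + 2·-1 + 2·0 + 1·4 = 0
  col δ: 3·3 + 2·0 + 3·-1 + 2·-3 + 2·0 + 1·0 = 0
  col ε: 3·0 + 2·0 + 3·0 + 2·2 + 2·-2 + 1·0 = 0
  col ζ: 3·-3 + 2·0 + 3·3 + 2·0 + 2·0 + 1·0 = 0

y = (p0:3, p1:2, p2:3, p3:2, p4:2, p5:1)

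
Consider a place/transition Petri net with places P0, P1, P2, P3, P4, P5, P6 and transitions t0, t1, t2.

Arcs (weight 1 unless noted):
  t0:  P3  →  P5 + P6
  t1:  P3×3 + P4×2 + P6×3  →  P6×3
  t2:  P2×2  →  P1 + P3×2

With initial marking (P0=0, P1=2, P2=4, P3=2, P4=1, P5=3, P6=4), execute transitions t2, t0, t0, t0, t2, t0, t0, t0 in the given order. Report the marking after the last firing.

(P0=0, P1=4, P2=0, P3=0, P4=1, P5=9, P6=10)

step 1: fire t2:  (P0=0, P1=2, P2=4, P3=2, P4=1, P5=3, P6=4) → (P0=0, P1=3, P2=2, P3=4, P4=1, P5=3, P6=4)
step 2: fire t0:  (P0=0, P1=3, P2=2, P3=4, P4=1, P5=3, P6=4) → (P0=0, P1=3, P2=2, P3=3, P4=1, P5=4, P6=5)
step 3: fire t0:  (P0=0, P1=3, P2=2, P3=3, P4=1, P5=4, P6=5) → (P0=0, P1=3, P2=2, P3=2, P4=1, P5=5, P6=6)
step 4: fire t0:  (P0=0, P1=3, P2=2, P3=2, P4=1, P5=5, P6=6) → (P0=0, P1=3, P2=2, P3=1, P4=1, P5=6, P6=7)
step 5: fire t2:  (P0=0, P1=3, P2=2, P3=1, P4=1, P5=6, P6=7) → (P0=0, P1=4, P2=0, P3=3, P4=1, P5=6, P6=7)
step 6: fire t0:  (P0=0, P1=4, P2=0, P3=3, P4=1, P5=6, P6=7) → (P0=0, P1=4, P2=0, P3=2, P4=1, P5=7, P6=8)
step 7: fire t0:  (P0=0, P1=4, P2=0, P3=2, P4=1, P5=7, P6=8) → (P0=0, P1=4, P2=0, P3=1, P4=1, P5=8, P6=9)
step 8: fire t0:  (P0=0, P1=4, P2=0, P3=1, P4=1, P5=8, P6=9) → (P0=0, P1=4, P2=0, P3=0, P4=1, P5=9, P6=10)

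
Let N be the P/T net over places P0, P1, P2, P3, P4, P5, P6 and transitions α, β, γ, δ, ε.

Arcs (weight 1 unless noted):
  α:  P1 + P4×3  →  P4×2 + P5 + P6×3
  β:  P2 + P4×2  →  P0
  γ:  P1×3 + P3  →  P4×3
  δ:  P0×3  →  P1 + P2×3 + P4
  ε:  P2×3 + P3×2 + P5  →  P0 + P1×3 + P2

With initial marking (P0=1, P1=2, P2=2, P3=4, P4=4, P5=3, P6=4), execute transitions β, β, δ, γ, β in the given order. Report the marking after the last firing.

(P0=1, P1=0, P2=2, P3=3, P4=2, P5=3, P6=4)

step 1: fire β:  (P0=1, P1=2, P2=2, P3=4, P4=4, P5=3, P6=4) → (P0=2, P1=2, P2=1, P3=4, P4=2, P5=3, P6=4)
step 2: fire β:  (P0=2, P1=2, P2=1, P3=4, P4=2, P5=3, P6=4) → (P0=3, P1=2, P2=0, P3=4, P4=0, P5=3, P6=4)
step 3: fire δ:  (P0=3, P1=2, P2=0, P3=4, P4=0, P5=3, P6=4) → (P0=0, P1=3, P2=3, P3=4, P4=1, P5=3, P6=4)
step 4: fire γ:  (P0=0, P1=3, P2=3, P3=4, P4=1, P5=3, P6=4) → (P0=0, P1=0, P2=3, P3=3, P4=4, P5=3, P6=4)
step 5: fire β:  (P0=0, P1=0, P2=3, P3=3, P4=4, P5=3, P6=4) → (P0=1, P1=0, P2=2, P3=3, P4=2, P5=3, P6=4)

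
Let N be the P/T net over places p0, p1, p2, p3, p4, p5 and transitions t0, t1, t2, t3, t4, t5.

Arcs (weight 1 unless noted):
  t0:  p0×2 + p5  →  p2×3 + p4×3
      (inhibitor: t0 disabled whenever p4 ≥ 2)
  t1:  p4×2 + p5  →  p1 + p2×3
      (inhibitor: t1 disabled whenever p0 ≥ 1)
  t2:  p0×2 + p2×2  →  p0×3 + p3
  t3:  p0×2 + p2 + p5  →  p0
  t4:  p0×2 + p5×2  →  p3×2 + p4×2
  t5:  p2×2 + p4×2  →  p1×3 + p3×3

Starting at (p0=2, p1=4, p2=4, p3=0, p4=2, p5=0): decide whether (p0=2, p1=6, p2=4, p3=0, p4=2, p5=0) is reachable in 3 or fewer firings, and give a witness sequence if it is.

NO — not reachable within 3 firings

depth 0: 1 marking
depth 1: 3 markings reached so far
depth 2: 5 markings reached so far
depth 3: 5 markings reached so far
(frontier empty at depth 3; search complete)
target is not among the 5 markings reachable within 3 steps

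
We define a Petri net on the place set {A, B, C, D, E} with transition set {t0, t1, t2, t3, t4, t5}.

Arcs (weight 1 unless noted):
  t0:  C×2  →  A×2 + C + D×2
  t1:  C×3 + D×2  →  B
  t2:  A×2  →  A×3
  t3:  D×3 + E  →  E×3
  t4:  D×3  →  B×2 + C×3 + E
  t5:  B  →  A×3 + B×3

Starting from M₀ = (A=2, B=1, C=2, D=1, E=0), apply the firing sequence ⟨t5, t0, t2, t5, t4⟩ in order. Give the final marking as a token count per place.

step 1: fire t5:  (A=2, B=1, C=2, D=1, E=0) → (A=5, B=3, C=2, D=1, E=0)
step 2: fire t0:  (A=5, B=3, C=2, D=1, E=0) → (A=7, B=3, C=1, D=3, E=0)
step 3: fire t2:  (A=7, B=3, C=1, D=3, E=0) → (A=8, B=3, C=1, D=3, E=0)
step 4: fire t5:  (A=8, B=3, C=1, D=3, E=0) → (A=11, B=5, C=1, D=3, E=0)
step 5: fire t4:  (A=11, B=5, C=1, D=3, E=0) → (A=11, B=7, C=4, D=0, E=1)

(A=11, B=7, C=4, D=0, E=1)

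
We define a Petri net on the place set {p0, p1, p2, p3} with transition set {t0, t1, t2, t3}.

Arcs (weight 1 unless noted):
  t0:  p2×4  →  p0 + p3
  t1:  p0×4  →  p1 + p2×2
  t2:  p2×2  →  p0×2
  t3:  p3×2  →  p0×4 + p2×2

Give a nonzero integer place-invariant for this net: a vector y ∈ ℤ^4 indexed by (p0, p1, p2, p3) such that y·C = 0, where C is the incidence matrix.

Incidence matrix C (rows=places, cols=transitions):
       t0   t1   t2   t3
   p0   1   -4    2    4
   p1   0    1    0    0
   p2  -4    2   -2    2
   p3   1    0    0   -2

Candidate y = [1, 2, 1, 3]; check y·C column-wise:
  col t0: 1·1 + 2·0 + 1·-4 + 3·1 = 0
  col t1: 1·-4 + 2·1 + 1·2 + 3·0 = 0
  col t2: 1·2 + 2·0 + 1·-2 + 3·0 = 0
  col t3: 1·4 + 2·0 + 1·2 + 3·-2 = 0

y = (p0:1, p1:2, p2:1, p3:3)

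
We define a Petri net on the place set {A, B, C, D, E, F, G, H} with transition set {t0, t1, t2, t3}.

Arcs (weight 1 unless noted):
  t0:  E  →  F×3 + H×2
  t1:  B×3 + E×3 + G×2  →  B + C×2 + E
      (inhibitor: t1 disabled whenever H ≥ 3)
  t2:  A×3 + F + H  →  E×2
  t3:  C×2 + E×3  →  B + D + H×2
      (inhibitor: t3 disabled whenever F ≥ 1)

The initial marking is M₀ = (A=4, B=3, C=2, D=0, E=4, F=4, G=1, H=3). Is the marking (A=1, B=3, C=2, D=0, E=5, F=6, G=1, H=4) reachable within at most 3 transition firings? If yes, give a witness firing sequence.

step 1: fire t0:  (A=4, B=3, C=2, D=0, E=4, F=4, G=1, H=3) → (A=4, B=3, C=2, D=0, E=3, F=7, G=1, H=5)
step 2: fire t2:  (A=4, B=3, C=2, D=0, E=3, F=7, G=1, H=5) → (A=1, B=3, C=2, D=0, E=5, F=6, G=1, H=4)

YES — reachable via ⟨t0, t2⟩ (2 firings)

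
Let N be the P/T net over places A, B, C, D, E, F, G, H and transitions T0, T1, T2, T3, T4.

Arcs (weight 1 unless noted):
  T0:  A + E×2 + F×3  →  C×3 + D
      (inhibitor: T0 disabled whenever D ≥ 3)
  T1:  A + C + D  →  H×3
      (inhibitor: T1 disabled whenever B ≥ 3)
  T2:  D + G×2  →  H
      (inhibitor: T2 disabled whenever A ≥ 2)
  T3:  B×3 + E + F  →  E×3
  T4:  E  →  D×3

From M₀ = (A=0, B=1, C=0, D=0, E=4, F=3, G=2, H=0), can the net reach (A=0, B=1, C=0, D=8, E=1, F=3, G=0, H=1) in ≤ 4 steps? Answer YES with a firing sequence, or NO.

YES — reachable via ⟨T4, T2, T4, T4⟩ (4 firings)

step 1: fire T4:  (A=0, B=1, C=0, D=0, E=4, F=3, G=2, H=0) → (A=0, B=1, C=0, D=3, E=3, F=3, G=2, H=0)
step 2: fire T2:  (A=0, B=1, C=0, D=3, E=3, F=3, G=2, H=0) → (A=0, B=1, C=0, D=2, E=3, F=3, G=0, H=1)
step 3: fire T4:  (A=0, B=1, C=0, D=2, E=3, F=3, G=0, H=1) → (A=0, B=1, C=0, D=5, E=2, F=3, G=0, H=1)
step 4: fire T4:  (A=0, B=1, C=0, D=5, E=2, F=3, G=0, H=1) → (A=0, B=1, C=0, D=8, E=1, F=3, G=0, H=1)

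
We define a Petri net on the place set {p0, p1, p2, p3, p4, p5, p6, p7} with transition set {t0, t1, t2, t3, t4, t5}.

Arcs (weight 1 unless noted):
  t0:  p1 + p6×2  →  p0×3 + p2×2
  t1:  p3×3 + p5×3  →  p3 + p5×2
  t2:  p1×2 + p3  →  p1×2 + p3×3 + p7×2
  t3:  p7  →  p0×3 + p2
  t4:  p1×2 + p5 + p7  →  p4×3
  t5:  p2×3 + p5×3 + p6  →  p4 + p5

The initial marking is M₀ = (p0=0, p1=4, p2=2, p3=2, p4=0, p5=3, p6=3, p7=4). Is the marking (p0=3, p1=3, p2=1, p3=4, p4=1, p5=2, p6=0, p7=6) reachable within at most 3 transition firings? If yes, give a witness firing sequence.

NO — not reachable within 3 firings

depth 0: 1 marking
depth 1: 5 markings reached so far
depth 2: 17 markings reached so far
depth 3: 41 markings reached so far
target is not among the 41 markings reachable within 3 steps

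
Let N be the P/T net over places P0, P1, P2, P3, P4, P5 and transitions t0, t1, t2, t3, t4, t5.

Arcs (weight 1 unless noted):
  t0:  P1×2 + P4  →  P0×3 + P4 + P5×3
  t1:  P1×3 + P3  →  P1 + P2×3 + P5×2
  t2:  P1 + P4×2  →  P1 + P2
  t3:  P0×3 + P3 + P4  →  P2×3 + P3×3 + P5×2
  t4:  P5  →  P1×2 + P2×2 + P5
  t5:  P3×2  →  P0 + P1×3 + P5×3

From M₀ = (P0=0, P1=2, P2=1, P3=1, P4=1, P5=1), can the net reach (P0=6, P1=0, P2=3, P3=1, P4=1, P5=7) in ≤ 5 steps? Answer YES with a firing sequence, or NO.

YES — reachable via ⟨t0, t4, t0⟩ (3 firings)

step 1: fire t0:  (P0=0, P1=2, P2=1, P3=1, P4=1, P5=1) → (P0=3, P1=0, P2=1, P3=1, P4=1, P5=4)
step 2: fire t4:  (P0=3, P1=0, P2=1, P3=1, P4=1, P5=4) → (P0=3, P1=2, P2=3, P3=1, P4=1, P5=4)
step 3: fire t0:  (P0=3, P1=2, P2=3, P3=1, P4=1, P5=4) → (P0=6, P1=0, P2=3, P3=1, P4=1, P5=7)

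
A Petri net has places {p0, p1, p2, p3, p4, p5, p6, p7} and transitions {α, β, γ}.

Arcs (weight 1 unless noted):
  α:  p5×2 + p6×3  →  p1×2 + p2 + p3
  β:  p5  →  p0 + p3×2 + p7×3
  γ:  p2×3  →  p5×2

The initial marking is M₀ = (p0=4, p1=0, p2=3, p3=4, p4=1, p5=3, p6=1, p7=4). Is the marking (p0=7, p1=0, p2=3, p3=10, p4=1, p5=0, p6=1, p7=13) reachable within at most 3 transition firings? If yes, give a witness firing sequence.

step 1: fire β:  (p0=4, p1=0, p2=3, p3=4, p4=1, p5=3, p6=1, p7=4) → (p0=5, p1=0, p2=3, p3=6, p4=1, p5=2, p6=1, p7=7)
step 2: fire β:  (p0=5, p1=0, p2=3, p3=6, p4=1, p5=2, p6=1, p7=7) → (p0=6, p1=0, p2=3, p3=8, p4=1, p5=1, p6=1, p7=10)
step 3: fire β:  (p0=6, p1=0, p2=3, p3=8, p4=1, p5=1, p6=1, p7=10) → (p0=7, p1=0, p2=3, p3=10, p4=1, p5=0, p6=1, p7=13)

YES — reachable via ⟨β, β, β⟩ (3 firings)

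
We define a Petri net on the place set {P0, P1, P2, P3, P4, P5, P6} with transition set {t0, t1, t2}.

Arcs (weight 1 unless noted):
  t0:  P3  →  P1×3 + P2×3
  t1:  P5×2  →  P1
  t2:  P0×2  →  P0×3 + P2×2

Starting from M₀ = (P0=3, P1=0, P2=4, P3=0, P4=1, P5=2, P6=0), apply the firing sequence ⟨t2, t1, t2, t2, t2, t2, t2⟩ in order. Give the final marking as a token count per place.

step 1: fire t2:  (P0=3, P1=0, P2=4, P3=0, P4=1, P5=2, P6=0) → (P0=4, P1=0, P2=6, P3=0, P4=1, P5=2, P6=0)
step 2: fire t1:  (P0=4, P1=0, P2=6, P3=0, P4=1, P5=2, P6=0) → (P0=4, P1=1, P2=6, P3=0, P4=1, P5=0, P6=0)
step 3: fire t2:  (P0=4, P1=1, P2=6, P3=0, P4=1, P5=0, P6=0) → (P0=5, P1=1, P2=8, P3=0, P4=1, P5=0, P6=0)
step 4: fire t2:  (P0=5, P1=1, P2=8, P3=0, P4=1, P5=0, P6=0) → (P0=6, P1=1, P2=10, P3=0, P4=1, P5=0, P6=0)
step 5: fire t2:  (P0=6, P1=1, P2=10, P3=0, P4=1, P5=0, P6=0) → (P0=7, P1=1, P2=12, P3=0, P4=1, P5=0, P6=0)
step 6: fire t2:  (P0=7, P1=1, P2=12, P3=0, P4=1, P5=0, P6=0) → (P0=8, P1=1, P2=14, P3=0, P4=1, P5=0, P6=0)
step 7: fire t2:  (P0=8, P1=1, P2=14, P3=0, P4=1, P5=0, P6=0) → (P0=9, P1=1, P2=16, P3=0, P4=1, P5=0, P6=0)

(P0=9, P1=1, P2=16, P3=0, P4=1, P5=0, P6=0)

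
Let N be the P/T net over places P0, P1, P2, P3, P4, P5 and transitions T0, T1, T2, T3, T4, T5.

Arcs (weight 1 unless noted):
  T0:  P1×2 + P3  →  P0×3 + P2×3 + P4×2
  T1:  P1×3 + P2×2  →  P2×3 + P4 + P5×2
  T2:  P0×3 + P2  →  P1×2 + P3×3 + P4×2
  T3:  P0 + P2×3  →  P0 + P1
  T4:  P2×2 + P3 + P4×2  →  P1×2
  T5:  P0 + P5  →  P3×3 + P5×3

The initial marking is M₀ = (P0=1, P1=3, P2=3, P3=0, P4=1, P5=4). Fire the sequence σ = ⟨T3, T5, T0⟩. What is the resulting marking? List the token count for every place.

(P0=3, P1=2, P2=3, P3=2, P4=3, P5=6)

step 1: fire T3:  (P0=1, P1=3, P2=3, P3=0, P4=1, P5=4) → (P0=1, P1=4, P2=0, P3=0, P4=1, P5=4)
step 2: fire T5:  (P0=1, P1=4, P2=0, P3=0, P4=1, P5=4) → (P0=0, P1=4, P2=0, P3=3, P4=1, P5=6)
step 3: fire T0:  (P0=0, P1=4, P2=0, P3=3, P4=1, P5=6) → (P0=3, P1=2, P2=3, P3=2, P4=3, P5=6)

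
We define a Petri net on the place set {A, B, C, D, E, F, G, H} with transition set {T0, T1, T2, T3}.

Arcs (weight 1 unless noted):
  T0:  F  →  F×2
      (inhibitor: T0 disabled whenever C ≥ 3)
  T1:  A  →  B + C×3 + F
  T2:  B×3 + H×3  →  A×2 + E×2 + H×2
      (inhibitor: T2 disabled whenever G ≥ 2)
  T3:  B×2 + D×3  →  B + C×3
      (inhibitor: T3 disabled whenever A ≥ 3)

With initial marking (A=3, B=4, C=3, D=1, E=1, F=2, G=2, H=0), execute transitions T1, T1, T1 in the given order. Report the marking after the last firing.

(A=0, B=7, C=12, D=1, E=1, F=5, G=2, H=0)

step 1: fire T1:  (A=3, B=4, C=3, D=1, E=1, F=2, G=2, H=0) → (A=2, B=5, C=6, D=1, E=1, F=3, G=2, H=0)
step 2: fire T1:  (A=2, B=5, C=6, D=1, E=1, F=3, G=2, H=0) → (A=1, B=6, C=9, D=1, E=1, F=4, G=2, H=0)
step 3: fire T1:  (A=1, B=6, C=9, D=1, E=1, F=4, G=2, H=0) → (A=0, B=7, C=12, D=1, E=1, F=5, G=2, H=0)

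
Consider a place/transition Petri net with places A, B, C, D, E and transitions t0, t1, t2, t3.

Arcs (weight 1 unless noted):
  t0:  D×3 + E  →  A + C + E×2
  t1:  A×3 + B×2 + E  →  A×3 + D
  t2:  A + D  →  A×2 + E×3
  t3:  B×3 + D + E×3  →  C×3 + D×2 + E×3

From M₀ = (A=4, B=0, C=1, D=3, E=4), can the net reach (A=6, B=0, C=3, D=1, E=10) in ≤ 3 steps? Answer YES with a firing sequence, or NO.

NO — not reachable within 3 firings

depth 0: 1 marking
depth 1: 3 markings reached so far
depth 2: 4 markings reached so far
depth 3: 5 markings reached so far
target is not among the 5 markings reachable within 3 steps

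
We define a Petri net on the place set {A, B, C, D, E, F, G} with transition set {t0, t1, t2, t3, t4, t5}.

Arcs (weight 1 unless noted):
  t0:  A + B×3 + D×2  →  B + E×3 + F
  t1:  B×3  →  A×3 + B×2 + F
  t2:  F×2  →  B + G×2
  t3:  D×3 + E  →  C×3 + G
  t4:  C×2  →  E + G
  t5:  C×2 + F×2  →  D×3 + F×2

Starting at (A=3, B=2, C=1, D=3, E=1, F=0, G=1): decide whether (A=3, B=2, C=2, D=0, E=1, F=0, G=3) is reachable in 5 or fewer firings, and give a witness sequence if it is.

YES — reachable via ⟨t3, t4⟩ (2 firings)

step 1: fire t3:  (A=3, B=2, C=1, D=3, E=1, F=0, G=1) → (A=3, B=2, C=4, D=0, E=0, F=0, G=2)
step 2: fire t4:  (A=3, B=2, C=4, D=0, E=0, F=0, G=2) → (A=3, B=2, C=2, D=0, E=1, F=0, G=3)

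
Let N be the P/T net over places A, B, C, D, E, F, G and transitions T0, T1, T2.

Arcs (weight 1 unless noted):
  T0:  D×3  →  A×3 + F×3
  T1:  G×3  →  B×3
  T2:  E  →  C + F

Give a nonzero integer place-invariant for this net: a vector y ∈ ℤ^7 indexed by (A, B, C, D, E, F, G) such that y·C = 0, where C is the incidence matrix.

y = (A:1, B:0, C:0, D:1, E:0, F:0, G:0)

Incidence matrix C (rows=places, cols=transitions):
       T0   T1   T2
    A   3    0    0
    B   0    3    0
    C   0    0    1
    D  -3    0    0
    E   0    0   -1
    F   3    0    1
    G   0   -3    0

Candidate y = [1, 0, 0, 1, 0, 0, 0]; check y·C column-wise:
  col T0: 1·3 + 1·-3 + 0·3 = 0
  col T1: 1·0 + 0·3 + 1·0 + 0·-3 = 0
  col T2: 1·0 + 0·1 + 1·0 + 0·-1 + 0·1 = 0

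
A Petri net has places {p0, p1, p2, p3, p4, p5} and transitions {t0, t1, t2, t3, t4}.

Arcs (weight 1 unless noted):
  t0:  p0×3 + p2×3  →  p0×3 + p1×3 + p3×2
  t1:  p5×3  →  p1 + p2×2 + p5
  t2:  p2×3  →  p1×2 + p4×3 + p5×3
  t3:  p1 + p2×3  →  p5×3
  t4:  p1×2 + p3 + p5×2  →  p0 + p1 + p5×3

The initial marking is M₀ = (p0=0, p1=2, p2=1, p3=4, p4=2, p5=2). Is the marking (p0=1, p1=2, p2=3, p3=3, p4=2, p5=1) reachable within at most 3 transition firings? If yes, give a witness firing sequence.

step 1: fire t4:  (p0=0, p1=2, p2=1, p3=4, p4=2, p5=2) → (p0=1, p1=1, p2=1, p3=3, p4=2, p5=3)
step 2: fire t1:  (p0=1, p1=1, p2=1, p3=3, p4=2, p5=3) → (p0=1, p1=2, p2=3, p3=3, p4=2, p5=1)

YES — reachable via ⟨t4, t1⟩ (2 firings)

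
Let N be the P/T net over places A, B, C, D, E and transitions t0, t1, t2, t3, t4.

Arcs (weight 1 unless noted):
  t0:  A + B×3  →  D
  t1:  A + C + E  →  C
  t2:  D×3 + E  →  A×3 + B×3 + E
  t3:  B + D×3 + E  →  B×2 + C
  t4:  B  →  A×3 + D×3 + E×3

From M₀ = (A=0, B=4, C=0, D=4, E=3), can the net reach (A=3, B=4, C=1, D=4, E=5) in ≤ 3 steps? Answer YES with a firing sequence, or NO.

step 1: fire t3:  (A=0, B=4, C=0, D=4, E=3) → (A=0, B=5, C=1, D=1, E=2)
step 2: fire t4:  (A=0, B=5, C=1, D=1, E=2) → (A=3, B=4, C=1, D=4, E=5)

YES — reachable via ⟨t3, t4⟩ (2 firings)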